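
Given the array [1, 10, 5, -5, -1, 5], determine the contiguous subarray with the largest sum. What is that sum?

Using Kadane's algorithm on [1, 10, 5, -5, -1, 5]:

Scanning through the array:
Position 1 (value 10): max_ending_here = 11, max_so_far = 11
Position 2 (value 5): max_ending_here = 16, max_so_far = 16
Position 3 (value -5): max_ending_here = 11, max_so_far = 16
Position 4 (value -1): max_ending_here = 10, max_so_far = 16
Position 5 (value 5): max_ending_here = 15, max_so_far = 16

Maximum subarray: [1, 10, 5]
Maximum sum: 16

The maximum subarray is [1, 10, 5] with sum 16. This subarray runs from index 0 to index 2.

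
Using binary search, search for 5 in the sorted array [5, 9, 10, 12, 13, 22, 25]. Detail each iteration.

Binary search for 5 in [5, 9, 10, 12, 13, 22, 25]:

lo=0, hi=6, mid=3, arr[mid]=12 -> 12 > 5, search left half
lo=0, hi=2, mid=1, arr[mid]=9 -> 9 > 5, search left half
lo=0, hi=0, mid=0, arr[mid]=5 -> Found target at index 0!

Binary search finds 5 at index 0 after 3 comparisons. The search repeatedly halves the search space by comparing with the middle element.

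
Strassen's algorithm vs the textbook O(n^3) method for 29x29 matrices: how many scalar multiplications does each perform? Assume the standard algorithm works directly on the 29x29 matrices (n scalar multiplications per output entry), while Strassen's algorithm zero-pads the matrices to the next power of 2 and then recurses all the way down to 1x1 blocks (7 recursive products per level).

Matrix multiplication for 29x29 matrices:

Strassen's algorithm requires power-of-2 dimensions. Pad 29x29 to 32x32 (next power of 2).

Standard algorithm: 29^3 = 24389 multiplications
Strassen's algorithm: 7^(log2(32)) = 7^5 = 16807 multiplications
Savings: 24389 - 16807 = 7582 multiplications

Standard: 24389 multiplications (29^3). Strassen: 16807 multiplications (7^5, after padding to 32x32). Strassen reduces 8 recursive multiplications to 7 at each level.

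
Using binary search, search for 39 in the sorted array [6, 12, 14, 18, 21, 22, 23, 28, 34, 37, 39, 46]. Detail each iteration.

Binary search for 39 in [6, 12, 14, 18, 21, 22, 23, 28, 34, 37, 39, 46]:

lo=0, hi=11, mid=5, arr[mid]=22 -> 22 < 39, search right half
lo=6, hi=11, mid=8, arr[mid]=34 -> 34 < 39, search right half
lo=9, hi=11, mid=10, arr[mid]=39 -> Found target at index 10!

Binary search finds 39 at index 10 after 3 comparisons. The search repeatedly halves the search space by comparing with the middle element.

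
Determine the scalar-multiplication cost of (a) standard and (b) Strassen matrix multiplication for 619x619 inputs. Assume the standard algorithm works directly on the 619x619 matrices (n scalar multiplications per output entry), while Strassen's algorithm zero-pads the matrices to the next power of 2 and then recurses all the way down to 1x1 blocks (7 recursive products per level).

Matrix multiplication for 619x619 matrices:

Strassen's algorithm requires power-of-2 dimensions. Pad 619x619 to 1024x1024 (next power of 2).

Standard algorithm: 619^3 = 237176659 multiplications
Strassen's algorithm: 7^(log2(1024)) = 7^10 = 282475249 multiplications
Difference: 237176659 - 282475249 = -45298590 (Strassen uses MORE here due to padding overhead — for small or just-over-power-of-2 n, padding can outweigh the per-level savings)

Standard: 237176659 multiplications (619^3). Strassen: 282475249 multiplications (7^10, after padding to 1024x1024). Strassen reduces 8 recursive multiplications to 7 at each level.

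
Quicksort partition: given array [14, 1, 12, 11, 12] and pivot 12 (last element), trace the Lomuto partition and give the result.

Lomuto partition with pivot = 12:

Initial array: [14, 1, 12, 11, 12]

arr[0]=14 > 12: no swap
arr[1]=1 <= 12: swap with position 0, array becomes [1, 14, 12, 11, 12]
arr[2]=12 <= 12: swap with position 1, array becomes [1, 12, 14, 11, 12]
arr[3]=11 <= 12: swap with position 2, array becomes [1, 12, 11, 14, 12]

Place pivot at position 3: [1, 12, 11, 12, 14]
Pivot position: 3

After partitioning with pivot 12, the array becomes [1, 12, 11, 12, 14]. The pivot is placed at index 3. All elements to the left of the pivot are <= 12, and all elements to the right are > 12.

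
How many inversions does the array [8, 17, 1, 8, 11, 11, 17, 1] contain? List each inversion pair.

Finding inversions in [8, 17, 1, 8, 11, 11, 17, 1]:

(0, 2): arr[0]=8 > arr[2]=1
(0, 7): arr[0]=8 > arr[7]=1
(1, 2): arr[1]=17 > arr[2]=1
(1, 3): arr[1]=17 > arr[3]=8
(1, 4): arr[1]=17 > arr[4]=11
(1, 5): arr[1]=17 > arr[5]=11
(1, 7): arr[1]=17 > arr[7]=1
(3, 7): arr[3]=8 > arr[7]=1
(4, 7): arr[4]=11 > arr[7]=1
(5, 7): arr[5]=11 > arr[7]=1
(6, 7): arr[6]=17 > arr[7]=1

Total inversions: 11

The array has 11 inversion(s): (0,2), (0,7), (1,2), (1,3), (1,4), (1,5), (1,7), (3,7), (4,7), (5,7), (6,7). Each pair (i,j) satisfies i < j and arr[i] > arr[j].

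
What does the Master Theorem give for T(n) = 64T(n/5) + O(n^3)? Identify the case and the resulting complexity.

Master Theorem for T(n) = 64T(n/5) + O(n^3):

a = 64, b = 5, c = 3
log_b(a) = log_5(64) = 2.5841

Case 3: c = 3 > log_5(64) = 2.5841
T(n) = O(n^3) = O(n^3)

For T(n) = 64T(n/5) + O(n^3): log_5(64) = 2.5841. This is Case 3 of the Master Theorem (c > log_b(a), work dominated by root), giving O(n^3).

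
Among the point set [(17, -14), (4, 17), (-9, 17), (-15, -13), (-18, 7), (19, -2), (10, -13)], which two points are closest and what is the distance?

Computing all pairwise distances among 7 points:

d((17, -14), (4, 17)) = 33.6155
d((17, -14), (-9, 17)) = 40.4599
d((17, -14), (-15, -13)) = 32.0156
d((17, -14), (-18, 7)) = 40.8167
d((17, -14), (19, -2)) = 12.1655
d((17, -14), (10, -13)) = 7.0711 <-- minimum
d((4, 17), (-9, 17)) = 13.0
d((4, 17), (-15, -13)) = 35.5106
d((4, 17), (-18, 7)) = 24.1661
d((4, 17), (19, -2)) = 24.2074
d((4, 17), (10, -13)) = 30.5941
d((-9, 17), (-15, -13)) = 30.5941
d((-9, 17), (-18, 7)) = 13.4536
d((-9, 17), (19, -2)) = 33.8378
d((-9, 17), (10, -13)) = 35.5106
d((-15, -13), (-18, 7)) = 20.2237
d((-15, -13), (19, -2)) = 35.7351
d((-15, -13), (10, -13)) = 25.0
d((-18, 7), (19, -2)) = 38.0789
d((-18, 7), (10, -13)) = 34.4093
d((19, -2), (10, -13)) = 14.2127

Closest pair: (17, -14) and (10, -13) with distance 7.0711

The closest pair is (17, -14) and (10, -13) with Euclidean distance 7.0711. For 7 points, brute-force pairwise comparison is shown above. For large n, the divide-and-conquer algorithm (sort by x, recurse on halves, check the dividing strip) achieves O(n log n).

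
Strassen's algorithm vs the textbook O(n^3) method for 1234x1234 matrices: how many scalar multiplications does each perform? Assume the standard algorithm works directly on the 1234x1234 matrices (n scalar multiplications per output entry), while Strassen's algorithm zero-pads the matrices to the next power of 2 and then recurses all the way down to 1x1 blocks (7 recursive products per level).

Matrix multiplication for 1234x1234 matrices:

Strassen's algorithm requires power-of-2 dimensions. Pad 1234x1234 to 2048x2048 (next power of 2).

Standard algorithm: 1234^3 = 1879080904 multiplications
Strassen's algorithm: 7^(log2(2048)) = 7^11 = 1977326743 multiplications
Difference: 1879080904 - 1977326743 = -98245839 (Strassen uses MORE here due to padding overhead — for small or just-over-power-of-2 n, padding can outweigh the per-level savings)

Standard: 1879080904 multiplications (1234^3). Strassen: 1977326743 multiplications (7^11, after padding to 2048x2048). Strassen reduces 8 recursive multiplications to 7 at each level.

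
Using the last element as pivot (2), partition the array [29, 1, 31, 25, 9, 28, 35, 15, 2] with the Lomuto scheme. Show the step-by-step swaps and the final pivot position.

Lomuto partition with pivot = 2:

Initial array: [29, 1, 31, 25, 9, 28, 35, 15, 2]

arr[0]=29 > 2: no swap
arr[1]=1 <= 2: swap with position 0, array becomes [1, 29, 31, 25, 9, 28, 35, 15, 2]
arr[2]=31 > 2: no swap
arr[3]=25 > 2: no swap
arr[4]=9 > 2: no swap
arr[5]=28 > 2: no swap
arr[6]=35 > 2: no swap
arr[7]=15 > 2: no swap

Place pivot at position 1: [1, 2, 31, 25, 9, 28, 35, 15, 29]
Pivot position: 1

After partitioning with pivot 2, the array becomes [1, 2, 31, 25, 9, 28, 35, 15, 29]. The pivot is placed at index 1. All elements to the left of the pivot are <= 2, and all elements to the right are > 2.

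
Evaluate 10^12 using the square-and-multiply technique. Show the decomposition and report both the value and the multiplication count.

Computing 10^12 by squaring (build up from 10^1; each line after the first costs one multiplication):

10^1 = 10
10^2 = (10^1)^2 = 10^2 = 100
10^3 = 10 * 10^2 = 10 * 100 = 1000
10^6 = (10^3)^2 = 1000^2 = 1000000
10^12 = (10^6)^2 = 1000000^2 = 1000000000000

Result: 1000000000000
Multiplications needed: 4 (4 lines after 10^1)

10^12 = 1000000000000. Using exponentiation by squaring, this requires 4 multiplications. The key idea: if the exponent is even, square the half-power; if odd, multiply by the base once.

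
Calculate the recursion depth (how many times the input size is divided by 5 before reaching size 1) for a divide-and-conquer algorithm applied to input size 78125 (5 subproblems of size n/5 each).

For divide and conquer with division factor 5:

Problem sizes at each level:
Level 0: 78125
Level 1: 15625
Level 2: 3125
Level 3: 625
Level 4: 125
Level 5: 25
Level 6: 5
Level 7: 1

The root is level 0 and the size-1 base case is level 7 (the tree spans levels 0 through 7, i.e. 8 levels counting the root), so the depth is the number of divisions: log_5(78125) = 7

The recursion tree depth is log_5(78125) = 7. At each level, the problem size is divided by 5, so it takes 7 divisions to reduce to a base case of size 1. The algorithm makes 5 recursive calls at each level.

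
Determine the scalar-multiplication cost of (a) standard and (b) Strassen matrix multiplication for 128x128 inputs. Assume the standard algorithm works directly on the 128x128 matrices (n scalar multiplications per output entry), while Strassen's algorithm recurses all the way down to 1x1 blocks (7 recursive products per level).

Matrix multiplication for 128x128 matrices:

Standard algorithm: 128^3 = 2097152 multiplications
Strassen's algorithm: 7^(log2(128)) = 7^7 = 823543 multiplications
Savings: 2097152 - 823543 = 1273609 multiplications

Standard: 2097152 multiplications (128^3). Strassen: 823543 multiplications (7^7). Strassen reduces 8 recursive multiplications to 7 at each level.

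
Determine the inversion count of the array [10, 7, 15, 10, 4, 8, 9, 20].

Finding inversions in [10, 7, 15, 10, 4, 8, 9, 20]:

(0, 1): arr[0]=10 > arr[1]=7
(0, 4): arr[0]=10 > arr[4]=4
(0, 5): arr[0]=10 > arr[5]=8
(0, 6): arr[0]=10 > arr[6]=9
(1, 4): arr[1]=7 > arr[4]=4
(2, 3): arr[2]=15 > arr[3]=10
(2, 4): arr[2]=15 > arr[4]=4
(2, 5): arr[2]=15 > arr[5]=8
(2, 6): arr[2]=15 > arr[6]=9
(3, 4): arr[3]=10 > arr[4]=4
(3, 5): arr[3]=10 > arr[5]=8
(3, 6): arr[3]=10 > arr[6]=9

Total inversions: 12

The array has 12 inversion(s): (0,1), (0,4), (0,5), (0,6), (1,4), (2,3), (2,4), (2,5), (2,6), (3,4), (3,5), (3,6). Each pair (i,j) satisfies i < j and arr[i] > arr[j].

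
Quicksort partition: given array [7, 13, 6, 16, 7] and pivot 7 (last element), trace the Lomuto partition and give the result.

Lomuto partition with pivot = 7:

Initial array: [7, 13, 6, 16, 7]

arr[0]=7 <= 7: swap with position 0, array becomes [7, 13, 6, 16, 7]
arr[1]=13 > 7: no swap
arr[2]=6 <= 7: swap with position 1, array becomes [7, 6, 13, 16, 7]
arr[3]=16 > 7: no swap

Place pivot at position 2: [7, 6, 7, 16, 13]
Pivot position: 2

After partitioning with pivot 7, the array becomes [7, 6, 7, 16, 13]. The pivot is placed at index 2. All elements to the left of the pivot are <= 7, and all elements to the right are > 7.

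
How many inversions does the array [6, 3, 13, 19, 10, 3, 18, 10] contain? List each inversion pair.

Finding inversions in [6, 3, 13, 19, 10, 3, 18, 10]:

(0, 1): arr[0]=6 > arr[1]=3
(0, 5): arr[0]=6 > arr[5]=3
(2, 4): arr[2]=13 > arr[4]=10
(2, 5): arr[2]=13 > arr[5]=3
(2, 7): arr[2]=13 > arr[7]=10
(3, 4): arr[3]=19 > arr[4]=10
(3, 5): arr[3]=19 > arr[5]=3
(3, 6): arr[3]=19 > arr[6]=18
(3, 7): arr[3]=19 > arr[7]=10
(4, 5): arr[4]=10 > arr[5]=3
(6, 7): arr[6]=18 > arr[7]=10

Total inversions: 11

The array has 11 inversion(s): (0,1), (0,5), (2,4), (2,5), (2,7), (3,4), (3,5), (3,6), (3,7), (4,5), (6,7). Each pair (i,j) satisfies i < j and arr[i] > arr[j].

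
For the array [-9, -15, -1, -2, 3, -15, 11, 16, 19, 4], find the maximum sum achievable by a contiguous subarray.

Using Kadane's algorithm on [-9, -15, -1, -2, 3, -15, 11, 16, 19, 4]:

Scanning through the array:
Position 1 (value -15): max_ending_here = -15, max_so_far = -9
Position 2 (value -1): max_ending_here = -1, max_so_far = -1
Position 3 (value -2): max_ending_here = -2, max_so_far = -1
Position 4 (value 3): max_ending_here = 3, max_so_far = 3
Position 5 (value -15): max_ending_here = -12, max_so_far = 3
Position 6 (value 11): max_ending_here = 11, max_so_far = 11
Position 7 (value 16): max_ending_here = 27, max_so_far = 27
Position 8 (value 19): max_ending_here = 46, max_so_far = 46
Position 9 (value 4): max_ending_here = 50, max_so_far = 50

Maximum subarray: [11, 16, 19, 4]
Maximum sum: 50

The maximum subarray is [11, 16, 19, 4] with sum 50. This subarray runs from index 6 to index 9.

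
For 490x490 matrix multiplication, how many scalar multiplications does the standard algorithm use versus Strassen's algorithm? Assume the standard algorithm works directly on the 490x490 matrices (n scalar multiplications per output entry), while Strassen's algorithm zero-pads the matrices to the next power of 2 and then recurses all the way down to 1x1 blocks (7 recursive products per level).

Matrix multiplication for 490x490 matrices:

Strassen's algorithm requires power-of-2 dimensions. Pad 490x490 to 512x512 (next power of 2).

Standard algorithm: 490^3 = 117649000 multiplications
Strassen's algorithm: 7^(log2(512)) = 7^9 = 40353607 multiplications
Savings: 117649000 - 40353607 = 77295393 multiplications

Standard: 117649000 multiplications (490^3). Strassen: 40353607 multiplications (7^9, after padding to 512x512). Strassen reduces 8 recursive multiplications to 7 at each level.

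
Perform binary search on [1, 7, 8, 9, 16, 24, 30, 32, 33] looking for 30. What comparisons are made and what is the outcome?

Binary search for 30 in [1, 7, 8, 9, 16, 24, 30, 32, 33]:

lo=0, hi=8, mid=4, arr[mid]=16 -> 16 < 30, search right half
lo=5, hi=8, mid=6, arr[mid]=30 -> Found target at index 6!

Binary search finds 30 at index 6 after 2 comparisons. The search repeatedly halves the search space by comparing with the middle element.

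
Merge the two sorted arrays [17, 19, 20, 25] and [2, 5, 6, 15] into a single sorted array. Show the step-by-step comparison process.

Merging process:

Compare 17 vs 2: take 2 from right. Merged: [2]
Compare 17 vs 5: take 5 from right. Merged: [2, 5]
Compare 17 vs 6: take 6 from right. Merged: [2, 5, 6]
Compare 17 vs 15: take 15 from right. Merged: [2, 5, 6, 15]
Append remaining from left: [17, 19, 20, 25]. Merged: [2, 5, 6, 15, 17, 19, 20, 25]

Final merged array: [2, 5, 6, 15, 17, 19, 20, 25]
Total comparisons: 4

The merged array is [2, 5, 6, 15, 17, 19, 20, 25], requiring 4 comparisons. The merge step runs in O(n) time where n is the total number of elements.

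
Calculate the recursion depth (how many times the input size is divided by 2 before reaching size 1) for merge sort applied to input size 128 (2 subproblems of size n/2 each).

For divide and conquer with division factor 2:

Problem sizes at each level:
Level 0: 128
Level 1: 64
Level 2: 32
Level 3: 16
Level 4: 8
Level 5: 4
Level 6: 2
Level 7: 1

The root is level 0 and the size-1 base case is level 7 (the tree spans levels 0 through 7, i.e. 8 levels counting the root), so the depth is the number of divisions: log_2(128) = 7

The recursion tree depth is log_2(128) = 7. At each level, the problem size is divided by 2, so it takes 7 divisions to reduce to a base case of size 1. The algorithm makes 2 recursive calls at each level.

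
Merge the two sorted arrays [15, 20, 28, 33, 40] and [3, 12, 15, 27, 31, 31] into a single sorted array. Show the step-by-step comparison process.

Merging process:

Compare 15 vs 3: take 3 from right. Merged: [3]
Compare 15 vs 12: take 12 from right. Merged: [3, 12]
Compare 15 vs 15: take 15 from left. Merged: [3, 12, 15]
Compare 20 vs 15: take 15 from right. Merged: [3, 12, 15, 15]
Compare 20 vs 27: take 20 from left. Merged: [3, 12, 15, 15, 20]
Compare 28 vs 27: take 27 from right. Merged: [3, 12, 15, 15, 20, 27]
Compare 28 vs 31: take 28 from left. Merged: [3, 12, 15, 15, 20, 27, 28]
Compare 33 vs 31: take 31 from right. Merged: [3, 12, 15, 15, 20, 27, 28, 31]
Compare 33 vs 31: take 31 from right. Merged: [3, 12, 15, 15, 20, 27, 28, 31, 31]
Append remaining from left: [33, 40]. Merged: [3, 12, 15, 15, 20, 27, 28, 31, 31, 33, 40]

Final merged array: [3, 12, 15, 15, 20, 27, 28, 31, 31, 33, 40]
Total comparisons: 9

The merged array is [3, 12, 15, 15, 20, 27, 28, 31, 31, 33, 40], requiring 9 comparisons. The merge step runs in O(n) time where n is the total number of elements.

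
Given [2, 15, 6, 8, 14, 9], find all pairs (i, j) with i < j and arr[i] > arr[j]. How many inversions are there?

Finding inversions in [2, 15, 6, 8, 14, 9]:

(1, 2): arr[1]=15 > arr[2]=6
(1, 3): arr[1]=15 > arr[3]=8
(1, 4): arr[1]=15 > arr[4]=14
(1, 5): arr[1]=15 > arr[5]=9
(4, 5): arr[4]=14 > arr[5]=9

Total inversions: 5

The array has 5 inversion(s): (1,2), (1,3), (1,4), (1,5), (4,5). Each pair (i,j) satisfies i < j and arr[i] > arr[j].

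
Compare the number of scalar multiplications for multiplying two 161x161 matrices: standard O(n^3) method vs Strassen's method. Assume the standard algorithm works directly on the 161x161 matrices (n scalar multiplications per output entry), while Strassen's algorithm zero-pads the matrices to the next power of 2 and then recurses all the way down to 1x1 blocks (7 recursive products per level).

Matrix multiplication for 161x161 matrices:

Strassen's algorithm requires power-of-2 dimensions. Pad 161x161 to 256x256 (next power of 2).

Standard algorithm: 161^3 = 4173281 multiplications
Strassen's algorithm: 7^(log2(256)) = 7^8 = 5764801 multiplications
Difference: 4173281 - 5764801 = -1591520 (Strassen uses MORE here due to padding overhead — for small or just-over-power-of-2 n, padding can outweigh the per-level savings)

Standard: 4173281 multiplications (161^3). Strassen: 5764801 multiplications (7^8, after padding to 256x256). Strassen reduces 8 recursive multiplications to 7 at each level.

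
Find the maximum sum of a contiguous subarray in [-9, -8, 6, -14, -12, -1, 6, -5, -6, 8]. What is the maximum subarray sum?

Using Kadane's algorithm on [-9, -8, 6, -14, -12, -1, 6, -5, -6, 8]:

Scanning through the array:
Position 1 (value -8): max_ending_here = -8, max_so_far = -8
Position 2 (value 6): max_ending_here = 6, max_so_far = 6
Position 3 (value -14): max_ending_here = -8, max_so_far = 6
Position 4 (value -12): max_ending_here = -12, max_so_far = 6
Position 5 (value -1): max_ending_here = -1, max_so_far = 6
Position 6 (value 6): max_ending_here = 6, max_so_far = 6
Position 7 (value -5): max_ending_here = 1, max_so_far = 6
Position 8 (value -6): max_ending_here = -5, max_so_far = 6
Position 9 (value 8): max_ending_here = 8, max_so_far = 8

Maximum subarray: [8]
Maximum sum: 8

The maximum subarray is [8] with sum 8. This subarray runs from index 9 to index 9.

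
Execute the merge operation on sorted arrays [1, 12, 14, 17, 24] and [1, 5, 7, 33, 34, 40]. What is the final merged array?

Merging process:

Compare 1 vs 1: take 1 from left. Merged: [1]
Compare 12 vs 1: take 1 from right. Merged: [1, 1]
Compare 12 vs 5: take 5 from right. Merged: [1, 1, 5]
Compare 12 vs 7: take 7 from right. Merged: [1, 1, 5, 7]
Compare 12 vs 33: take 12 from left. Merged: [1, 1, 5, 7, 12]
Compare 14 vs 33: take 14 from left. Merged: [1, 1, 5, 7, 12, 14]
Compare 17 vs 33: take 17 from left. Merged: [1, 1, 5, 7, 12, 14, 17]
Compare 24 vs 33: take 24 from left. Merged: [1, 1, 5, 7, 12, 14, 17, 24]
Append remaining from right: [33, 34, 40]. Merged: [1, 1, 5, 7, 12, 14, 17, 24, 33, 34, 40]

Final merged array: [1, 1, 5, 7, 12, 14, 17, 24, 33, 34, 40]
Total comparisons: 8

The merged array is [1, 1, 5, 7, 12, 14, 17, 24, 33, 34, 40], requiring 8 comparisons. The merge step runs in O(n) time where n is the total number of elements.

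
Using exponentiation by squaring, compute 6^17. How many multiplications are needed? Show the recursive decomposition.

Computing 6^17 by squaring (build up from 6^1; each line after the first costs one multiplication):

6^1 = 6
6^2 = (6^1)^2 = 6^2 = 36
6^4 = (6^2)^2 = 36^2 = 1296
6^8 = (6^4)^2 = 1296^2 = 1679616
6^16 = (6^8)^2 = 1679616^2 = 2821109907456
6^17 = 6 * 6^16 = 6 * 2821109907456 = 16926659444736

Result: 16926659444736
Multiplications needed: 5 (5 lines after 6^1)

6^17 = 16926659444736. Using exponentiation by squaring, this requires 5 multiplications. The key idea: if the exponent is even, square the half-power; if odd, multiply by the base once.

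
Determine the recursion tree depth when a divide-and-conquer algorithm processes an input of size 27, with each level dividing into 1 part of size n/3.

For divide and conquer with division factor 3:

Problem sizes at each level:
Level 0: 27
Level 1: 9
Level 2: 3
Level 3: 1

The root is level 0 and the size-1 base case is level 3 (the tree spans levels 0 through 3, i.e. 4 levels counting the root), so the depth is the number of divisions: log_3(27) = 3

The recursion tree depth is log_3(27) = 3. At each level, the problem size is divided by 3, so it takes 3 divisions to reduce to a base case of size 1. The algorithm makes 1 recursive call at each level.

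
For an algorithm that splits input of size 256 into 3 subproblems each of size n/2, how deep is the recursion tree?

For divide and conquer with division factor 2:

Problem sizes at each level:
Level 0: 256
Level 1: 128
Level 2: 64
Level 3: 32
Level 4: 16
Level 5: 8
Level 6: 4
Level 7: 2
Level 8: 1

The root is level 0 and the size-1 base case is level 8 (the tree spans levels 0 through 8, i.e. 9 levels counting the root), so the depth is the number of divisions: log_2(256) = 8

The recursion tree depth is log_2(256) = 8. At each level, the problem size is divided by 2, so it takes 8 divisions to reduce to a base case of size 1. The algorithm makes 3 recursive calls at each level.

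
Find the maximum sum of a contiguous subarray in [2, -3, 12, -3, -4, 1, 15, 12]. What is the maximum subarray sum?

Using Kadane's algorithm on [2, -3, 12, -3, -4, 1, 15, 12]:

Scanning through the array:
Position 1 (value -3): max_ending_here = -1, max_so_far = 2
Position 2 (value 12): max_ending_here = 12, max_so_far = 12
Position 3 (value -3): max_ending_here = 9, max_so_far = 12
Position 4 (value -4): max_ending_here = 5, max_so_far = 12
Position 5 (value 1): max_ending_here = 6, max_so_far = 12
Position 6 (value 15): max_ending_here = 21, max_so_far = 21
Position 7 (value 12): max_ending_here = 33, max_so_far = 33

Maximum subarray: [12, -3, -4, 1, 15, 12]
Maximum sum: 33

The maximum subarray is [12, -3, -4, 1, 15, 12] with sum 33. This subarray runs from index 2 to index 7.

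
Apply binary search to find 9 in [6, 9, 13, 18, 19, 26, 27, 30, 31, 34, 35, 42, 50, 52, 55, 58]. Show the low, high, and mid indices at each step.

Binary search for 9 in [6, 9, 13, 18, 19, 26, 27, 30, 31, 34, 35, 42, 50, 52, 55, 58]:

lo=0, hi=15, mid=7, arr[mid]=30 -> 30 > 9, search left half
lo=0, hi=6, mid=3, arr[mid]=18 -> 18 > 9, search left half
lo=0, hi=2, mid=1, arr[mid]=9 -> Found target at index 1!

Binary search finds 9 at index 1 after 3 comparisons. The search repeatedly halves the search space by comparing with the middle element.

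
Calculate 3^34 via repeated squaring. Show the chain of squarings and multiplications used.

Computing 3^34 by squaring (build up from 3^1; each line after the first costs one multiplication):

3^1 = 3
3^2 = (3^1)^2 = 3^2 = 9
3^4 = (3^2)^2 = 9^2 = 81
3^8 = (3^4)^2 = 81^2 = 6561
3^16 = (3^8)^2 = 6561^2 = 43046721
3^17 = 3 * 3^16 = 3 * 43046721 = 129140163
3^34 = (3^17)^2 = 129140163^2 = 16677181699666569

Result: 16677181699666569
Multiplications needed: 6 (6 lines after 3^1)

3^34 = 16677181699666569. Using exponentiation by squaring, this requires 6 multiplications. The key idea: if the exponent is even, square the half-power; if odd, multiply by the base once.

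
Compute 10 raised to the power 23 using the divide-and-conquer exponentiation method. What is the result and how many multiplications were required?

Computing 10^23 by squaring (build up from 10^1; each line after the first costs one multiplication):

10^1 = 10
10^2 = (10^1)^2 = 10^2 = 100
10^4 = (10^2)^2 = 100^2 = 10000
10^5 = 10 * 10^4 = 10 * 10000 = 100000
10^10 = (10^5)^2 = 100000^2 = 10000000000
10^11 = 10 * 10^10 = 10 * 10000000000 = 100000000000
10^22 = (10^11)^2 = 100000000000^2 = 10000000000000000000000
10^23 = 10 * 10^22 = 10 * 10000000000000000000000 = 100000000000000000000000

Result: 100000000000000000000000
Multiplications needed: 7 (7 lines after 10^1)

10^23 = 100000000000000000000000. Using exponentiation by squaring, this requires 7 multiplications. The key idea: if the exponent is even, square the half-power; if odd, multiply by the base once.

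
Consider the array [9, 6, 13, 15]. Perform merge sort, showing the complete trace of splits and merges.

Merge sort trace:

Split: [9, 6, 13, 15] -> [9, 6] and [13, 15]
  Split: [9, 6] -> [9] and [6]
  Merge: [9] + [6] -> [6, 9]
  Split: [13, 15] -> [13] and [15]
  Merge: [13] + [15] -> [13, 15]
Merge: [6, 9] + [13, 15] -> [6, 9, 13, 15]

Final sorted array: [6, 9, 13, 15]

The merge sort proceeds by recursively splitting the array and merging sorted halves.
After all merges, the sorted array is [6, 9, 13, 15].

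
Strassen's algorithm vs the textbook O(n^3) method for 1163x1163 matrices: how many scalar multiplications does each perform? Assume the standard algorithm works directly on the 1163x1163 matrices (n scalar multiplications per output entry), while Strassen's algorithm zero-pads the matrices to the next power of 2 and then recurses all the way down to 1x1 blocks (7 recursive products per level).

Matrix multiplication for 1163x1163 matrices:

Strassen's algorithm requires power-of-2 dimensions. Pad 1163x1163 to 2048x2048 (next power of 2).

Standard algorithm: 1163^3 = 1573037747 multiplications
Strassen's algorithm: 7^(log2(2048)) = 7^11 = 1977326743 multiplications
Difference: 1573037747 - 1977326743 = -404288996 (Strassen uses MORE here due to padding overhead — for small or just-over-power-of-2 n, padding can outweigh the per-level savings)

Standard: 1573037747 multiplications (1163^3). Strassen: 1977326743 multiplications (7^11, after padding to 2048x2048). Strassen reduces 8 recursive multiplications to 7 at each level.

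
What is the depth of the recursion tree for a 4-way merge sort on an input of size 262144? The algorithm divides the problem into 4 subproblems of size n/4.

For divide and conquer with division factor 4:

Problem sizes at each level:
Level 0: 262144
Level 1: 65536
Level 2: 16384
Level 3: 4096
Level 4: 1024
Level 5: 256
Level 6: 64
Level 7: 16
Level 8: 4
Level 9: 1

The root is level 0 and the size-1 base case is level 9 (the tree spans levels 0 through 9, i.e. 10 levels counting the root), so the depth is the number of divisions: log_4(262144) = 9

The recursion tree depth is log_4(262144) = 9. At each level, the problem size is divided by 4, so it takes 9 divisions to reduce to a base case of size 1. The algorithm makes 4 recursive calls at each level.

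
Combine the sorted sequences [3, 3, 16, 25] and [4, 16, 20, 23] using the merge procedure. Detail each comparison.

Merging process:

Compare 3 vs 4: take 3 from left. Merged: [3]
Compare 3 vs 4: take 3 from left. Merged: [3, 3]
Compare 16 vs 4: take 4 from right. Merged: [3, 3, 4]
Compare 16 vs 16: take 16 from left. Merged: [3, 3, 4, 16]
Compare 25 vs 16: take 16 from right. Merged: [3, 3, 4, 16, 16]
Compare 25 vs 20: take 20 from right. Merged: [3, 3, 4, 16, 16, 20]
Compare 25 vs 23: take 23 from right. Merged: [3, 3, 4, 16, 16, 20, 23]
Append remaining from left: [25]. Merged: [3, 3, 4, 16, 16, 20, 23, 25]

Final merged array: [3, 3, 4, 16, 16, 20, 23, 25]
Total comparisons: 7

The merged array is [3, 3, 4, 16, 16, 20, 23, 25], requiring 7 comparisons. The merge step runs in O(n) time where n is the total number of elements.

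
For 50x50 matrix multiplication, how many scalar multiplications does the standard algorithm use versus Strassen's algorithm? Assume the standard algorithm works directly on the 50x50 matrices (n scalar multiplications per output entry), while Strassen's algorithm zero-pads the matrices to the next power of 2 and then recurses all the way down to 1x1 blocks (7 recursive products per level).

Matrix multiplication for 50x50 matrices:

Strassen's algorithm requires power-of-2 dimensions. Pad 50x50 to 64x64 (next power of 2).

Standard algorithm: 50^3 = 125000 multiplications
Strassen's algorithm: 7^(log2(64)) = 7^6 = 117649 multiplications
Savings: 125000 - 117649 = 7351 multiplications

Standard: 125000 multiplications (50^3). Strassen: 117649 multiplications (7^6, after padding to 64x64). Strassen reduces 8 recursive multiplications to 7 at each level.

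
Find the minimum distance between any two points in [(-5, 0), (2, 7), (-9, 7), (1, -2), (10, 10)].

Computing all pairwise distances among 5 points:

d((-5, 0), (2, 7)) = 9.8995
d((-5, 0), (-9, 7)) = 8.0623
d((-5, 0), (1, -2)) = 6.3246 <-- minimum
d((-5, 0), (10, 10)) = 18.0278
d((2, 7), (-9, 7)) = 11.0
d((2, 7), (1, -2)) = 9.0554
d((2, 7), (10, 10)) = 8.544
d((-9, 7), (1, -2)) = 13.4536
d((-9, 7), (10, 10)) = 19.2354
d((1, -2), (10, 10)) = 15.0

Closest pair: (-5, 0) and (1, -2) with distance 6.3246

The closest pair is (-5, 0) and (1, -2) with Euclidean distance 6.3246. For 5 points, brute-force pairwise comparison is shown above. For large n, the divide-and-conquer algorithm (sort by x, recurse on halves, check the dividing strip) achieves O(n log n).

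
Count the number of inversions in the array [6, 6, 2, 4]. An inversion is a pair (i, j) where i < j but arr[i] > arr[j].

Finding inversions in [6, 6, 2, 4]:

(0, 2): arr[0]=6 > arr[2]=2
(0, 3): arr[0]=6 > arr[3]=4
(1, 2): arr[1]=6 > arr[2]=2
(1, 3): arr[1]=6 > arr[3]=4

Total inversions: 4

The array has 4 inversion(s): (0,2), (0,3), (1,2), (1,3). Each pair (i,j) satisfies i < j and arr[i] > arr[j].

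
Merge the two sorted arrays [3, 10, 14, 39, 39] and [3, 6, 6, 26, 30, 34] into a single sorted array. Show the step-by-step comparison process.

Merging process:

Compare 3 vs 3: take 3 from left. Merged: [3]
Compare 10 vs 3: take 3 from right. Merged: [3, 3]
Compare 10 vs 6: take 6 from right. Merged: [3, 3, 6]
Compare 10 vs 6: take 6 from right. Merged: [3, 3, 6, 6]
Compare 10 vs 26: take 10 from left. Merged: [3, 3, 6, 6, 10]
Compare 14 vs 26: take 14 from left. Merged: [3, 3, 6, 6, 10, 14]
Compare 39 vs 26: take 26 from right. Merged: [3, 3, 6, 6, 10, 14, 26]
Compare 39 vs 30: take 30 from right. Merged: [3, 3, 6, 6, 10, 14, 26, 30]
Compare 39 vs 34: take 34 from right. Merged: [3, 3, 6, 6, 10, 14, 26, 30, 34]
Append remaining from left: [39, 39]. Merged: [3, 3, 6, 6, 10, 14, 26, 30, 34, 39, 39]

Final merged array: [3, 3, 6, 6, 10, 14, 26, 30, 34, 39, 39]
Total comparisons: 9

The merged array is [3, 3, 6, 6, 10, 14, 26, 30, 34, 39, 39], requiring 9 comparisons. The merge step runs in O(n) time where n is the total number of elements.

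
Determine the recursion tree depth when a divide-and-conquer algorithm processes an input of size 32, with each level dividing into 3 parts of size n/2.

For divide and conquer with division factor 2:

Problem sizes at each level:
Level 0: 32
Level 1: 16
Level 2: 8
Level 3: 4
Level 4: 2
Level 5: 1

The root is level 0 and the size-1 base case is level 5 (the tree spans levels 0 through 5, i.e. 6 levels counting the root), so the depth is the number of divisions: log_2(32) = 5

The recursion tree depth is log_2(32) = 5. At each level, the problem size is divided by 2, so it takes 5 divisions to reduce to a base case of size 1. The algorithm makes 3 recursive calls at each level.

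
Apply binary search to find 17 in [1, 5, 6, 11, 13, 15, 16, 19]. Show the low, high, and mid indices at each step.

Binary search for 17 in [1, 5, 6, 11, 13, 15, 16, 19]:

lo=0, hi=7, mid=3, arr[mid]=11 -> 11 < 17, search right half
lo=4, hi=7, mid=5, arr[mid]=15 -> 15 < 17, search right half
lo=6, hi=7, mid=6, arr[mid]=16 -> 16 < 17, search right half
lo=7, hi=7, mid=7, arr[mid]=19 -> 19 > 17, search left half
lo=7 > hi=6, target 17 not found

Binary search determines that 17 is not in the array after 4 comparisons. The search space was exhausted without finding the target.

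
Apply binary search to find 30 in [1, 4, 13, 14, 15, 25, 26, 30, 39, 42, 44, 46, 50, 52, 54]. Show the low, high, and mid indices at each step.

Binary search for 30 in [1, 4, 13, 14, 15, 25, 26, 30, 39, 42, 44, 46, 50, 52, 54]:

lo=0, hi=14, mid=7, arr[mid]=30 -> Found target at index 7!

Binary search finds 30 at index 7 after 1 comparisons. The search repeatedly halves the search space by comparing with the middle element.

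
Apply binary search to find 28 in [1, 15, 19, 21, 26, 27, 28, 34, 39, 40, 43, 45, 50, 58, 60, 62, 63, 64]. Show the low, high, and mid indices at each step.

Binary search for 28 in [1, 15, 19, 21, 26, 27, 28, 34, 39, 40, 43, 45, 50, 58, 60, 62, 63, 64]:

lo=0, hi=17, mid=8, arr[mid]=39 -> 39 > 28, search left half
lo=0, hi=7, mid=3, arr[mid]=21 -> 21 < 28, search right half
lo=4, hi=7, mid=5, arr[mid]=27 -> 27 < 28, search right half
lo=6, hi=7, mid=6, arr[mid]=28 -> Found target at index 6!

Binary search finds 28 at index 6 after 4 comparisons. The search repeatedly halves the search space by comparing with the middle element.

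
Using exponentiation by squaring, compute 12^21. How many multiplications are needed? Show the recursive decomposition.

Computing 12^21 by squaring (build up from 12^1; each line after the first costs one multiplication):

12^1 = 12
12^2 = (12^1)^2 = 12^2 = 144
12^4 = (12^2)^2 = 144^2 = 20736
12^5 = 12 * 12^4 = 12 * 20736 = 248832
12^10 = (12^5)^2 = 248832^2 = 61917364224
12^20 = (12^10)^2 = 61917364224^2 = 3833759992447475122176
12^21 = 12 * 12^20 = 12 * 3833759992447475122176 = 46005119909369701466112

Result: 46005119909369701466112
Multiplications needed: 6 (6 lines after 12^1)

12^21 = 46005119909369701466112. Using exponentiation by squaring, this requires 6 multiplications. The key idea: if the exponent is even, square the half-power; if odd, multiply by the base once.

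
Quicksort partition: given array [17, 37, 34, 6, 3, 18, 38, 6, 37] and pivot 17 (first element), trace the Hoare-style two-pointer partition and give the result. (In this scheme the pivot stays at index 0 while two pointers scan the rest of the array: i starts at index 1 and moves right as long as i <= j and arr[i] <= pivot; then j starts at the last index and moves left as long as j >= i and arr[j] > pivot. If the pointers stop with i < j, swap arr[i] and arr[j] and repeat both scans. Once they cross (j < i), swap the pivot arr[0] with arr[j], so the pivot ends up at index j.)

Hoare-style two-pointer partition with pivot = 17:

Initial array: [17, 37, 34, 6, 3, 18, 38, 6, 37]

Pointers start at i = 1, j = 8.
i stops at index 1 (arr[1]=37 > 17), j stops at index 7 (arr[7]=6 <= 17): swap arr[1] and arr[7], array becomes [17, 6, 34, 6, 3, 18, 38, 37, 37]
i stops at index 2 (arr[2]=34 > 17), j stops at index 4 (arr[4]=3 <= 17): swap arr[2] and arr[4], array becomes [17, 6, 3, 6, 34, 18, 38, 37, 37]
i ends at 4, j ends at 3: the pointers have crossed (j < i), so scanning stops.

Swap pivot arr[0] with arr[3] to place pivot at position 3: [6, 6, 3, 17, 34, 18, 38, 37, 37]
Pivot position: 3

After partitioning with pivot 17, the array becomes [6, 6, 3, 17, 34, 18, 38, 37, 37]. The pivot is placed at index 3. All elements to the left of the pivot are <= 17, and all elements to the right are > 17.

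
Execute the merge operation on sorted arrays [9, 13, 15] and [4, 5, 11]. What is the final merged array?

Merging process:

Compare 9 vs 4: take 4 from right. Merged: [4]
Compare 9 vs 5: take 5 from right. Merged: [4, 5]
Compare 9 vs 11: take 9 from left. Merged: [4, 5, 9]
Compare 13 vs 11: take 11 from right. Merged: [4, 5, 9, 11]
Append remaining from left: [13, 15]. Merged: [4, 5, 9, 11, 13, 15]

Final merged array: [4, 5, 9, 11, 13, 15]
Total comparisons: 4

The merged array is [4, 5, 9, 11, 13, 15], requiring 4 comparisons. The merge step runs in O(n) time where n is the total number of elements.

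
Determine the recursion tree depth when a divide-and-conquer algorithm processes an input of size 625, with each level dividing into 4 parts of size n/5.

For divide and conquer with division factor 5:

Problem sizes at each level:
Level 0: 625
Level 1: 125
Level 2: 25
Level 3: 5
Level 4: 1

The root is level 0 and the size-1 base case is level 4 (the tree spans levels 0 through 4, i.e. 5 levels counting the root), so the depth is the number of divisions: log_5(625) = 4

The recursion tree depth is log_5(625) = 4. At each level, the problem size is divided by 5, so it takes 4 divisions to reduce to a base case of size 1. The algorithm makes 4 recursive calls at each level.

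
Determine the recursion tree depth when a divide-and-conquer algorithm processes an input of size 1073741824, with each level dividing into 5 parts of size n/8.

For divide and conquer with division factor 8:

Problem sizes at each level:
Level 0: 1073741824
Level 1: 134217728
Level 2: 16777216
Level 3: 2097152
Level 4: 262144
Level 5: 32768
Level 6: 4096
Level 7: 512
Level 8: 64
Level 9: 8
Level 10: 1

The root is level 0 and the size-1 base case is level 10 (the tree spans levels 0 through 10, i.e. 11 levels counting the root), so the depth is the number of divisions: log_8(1073741824) = 10

The recursion tree depth is log_8(1073741824) = 10. At each level, the problem size is divided by 8, so it takes 10 divisions to reduce to a base case of size 1. The algorithm makes 5 recursive calls at each level.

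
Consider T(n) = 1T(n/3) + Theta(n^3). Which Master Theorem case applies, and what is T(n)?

Master Theorem for T(n) = 1T(n/3) + O(n^3):

a = 1, b = 3, c = 3
log_b(a) = log_3(1) = 0.0000

Case 3: c = 3 > log_3(1) = 0.0000
T(n) = O(n^3) = O(n^3)

For T(n) = 1T(n/3) + O(n^3): log_3(1) = 0.0000. This is Case 3 of the Master Theorem (c > log_b(a), work dominated by root), giving O(n^3).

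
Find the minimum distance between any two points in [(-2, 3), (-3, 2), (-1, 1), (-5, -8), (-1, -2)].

Computing all pairwise distances among 5 points:

d((-2, 3), (-3, 2)) = 1.4142 <-- minimum
d((-2, 3), (-1, 1)) = 2.2361
d((-2, 3), (-5, -8)) = 11.4018
d((-2, 3), (-1, -2)) = 5.099
d((-3, 2), (-1, 1)) = 2.2361
d((-3, 2), (-5, -8)) = 10.198
d((-3, 2), (-1, -2)) = 4.4721
d((-1, 1), (-5, -8)) = 9.8489
d((-1, 1), (-1, -2)) = 3.0
d((-5, -8), (-1, -2)) = 7.2111

Closest pair: (-2, 3) and (-3, 2) with distance 1.4142

The closest pair is (-2, 3) and (-3, 2) with Euclidean distance 1.4142. For 5 points, brute-force pairwise comparison is shown above. For large n, the divide-and-conquer algorithm (sort by x, recurse on halves, check the dividing strip) achieves O(n log n).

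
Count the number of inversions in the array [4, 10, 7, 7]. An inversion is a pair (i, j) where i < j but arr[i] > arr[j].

Finding inversions in [4, 10, 7, 7]:

(1, 2): arr[1]=10 > arr[2]=7
(1, 3): arr[1]=10 > arr[3]=7

Total inversions: 2

The array has 2 inversion(s): (1,2), (1,3). Each pair (i,j) satisfies i < j and arr[i] > arr[j].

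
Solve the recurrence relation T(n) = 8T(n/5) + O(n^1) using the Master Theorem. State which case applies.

Master Theorem for T(n) = 8T(n/5) + O(n^1):

a = 8, b = 5, c = 1
log_b(a) = log_5(8) = 1.2920

Case 1: c = 1 < log_5(8) = 1.2920
T(n) = O(n^(log_5 8))

For T(n) = 8T(n/5) + O(n^1): log_5(8) = 1.2920. This is Case 1 of the Master Theorem (c < log_b(a), work dominated by leaves), giving O(n^(log_5 8)).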